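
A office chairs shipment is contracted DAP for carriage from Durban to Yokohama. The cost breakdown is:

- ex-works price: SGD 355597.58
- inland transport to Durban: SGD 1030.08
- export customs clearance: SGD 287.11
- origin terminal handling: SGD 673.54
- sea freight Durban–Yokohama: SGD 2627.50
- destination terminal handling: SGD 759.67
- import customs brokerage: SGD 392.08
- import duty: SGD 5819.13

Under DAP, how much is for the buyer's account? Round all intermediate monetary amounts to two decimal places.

DAP: the seller bears all costs to the named destination except import duty and clearance.
Seller's account: goods 355597.58 + inland to port 1030.08 + export clearance 287.11 + origin terminal 673.54 + freight 2627.50 + destination terminal 759.67 = 360975.48
Buyer's account: brokerage 392.08 + duty 5819.13 = 6211.21

Buyer's account: SGD 6211.21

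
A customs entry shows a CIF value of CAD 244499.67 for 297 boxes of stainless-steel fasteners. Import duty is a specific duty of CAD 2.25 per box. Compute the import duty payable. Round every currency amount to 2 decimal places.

Import duty: CAD 668.25

Import duty = 297 × 2.25 = 668.25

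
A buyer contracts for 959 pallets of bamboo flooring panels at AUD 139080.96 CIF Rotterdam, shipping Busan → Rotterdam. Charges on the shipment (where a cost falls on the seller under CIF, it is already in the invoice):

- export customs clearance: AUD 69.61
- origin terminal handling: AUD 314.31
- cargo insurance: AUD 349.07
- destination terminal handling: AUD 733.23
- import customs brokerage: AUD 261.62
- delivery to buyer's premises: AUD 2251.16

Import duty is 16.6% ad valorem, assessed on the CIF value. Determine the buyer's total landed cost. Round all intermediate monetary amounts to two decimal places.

CIF: the seller pays costs through ocean freight and marine insurance to the destination port.
Already in the invoice (seller's account under CIF): export clearance, origin terminal, insurance — exclude.
The CIF price already equals the CIF value: 139080.96
Import duty = 139080.96 × 16.6% = 23087.44
Buyer bears: destination terminal 733.23 + brokerage 261.62 + delivery 2251.16 + duty 23087.44 = 26333.45
Landed cost = invoice 139080.96 + 26333.45 = 165414.41

Total landed cost: AUD 165414.41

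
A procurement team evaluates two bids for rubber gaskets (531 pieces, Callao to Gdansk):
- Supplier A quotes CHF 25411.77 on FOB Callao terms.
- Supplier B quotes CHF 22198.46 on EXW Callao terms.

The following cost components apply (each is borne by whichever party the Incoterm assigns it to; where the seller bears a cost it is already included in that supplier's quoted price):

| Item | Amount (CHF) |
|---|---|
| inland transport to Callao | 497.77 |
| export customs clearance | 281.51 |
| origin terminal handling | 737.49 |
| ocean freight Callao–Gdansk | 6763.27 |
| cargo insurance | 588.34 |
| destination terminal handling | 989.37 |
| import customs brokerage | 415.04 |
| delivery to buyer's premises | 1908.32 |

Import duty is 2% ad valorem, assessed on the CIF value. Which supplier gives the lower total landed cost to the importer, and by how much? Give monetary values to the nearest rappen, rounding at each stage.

Supplier B is cheaper by CHF 1730.47

Supplier A (FOB):
CIF value = FOB price + freight + insurance = 25411.77 + 6763.27 + 588.34 = 32763.38
Import duty = 32763.38 × 2% = 655.27
Buyer bears (A): 6763.27 + 588.34 + 989.37 + 415.04 + 1908.32 = 10664.34
Landed cost (A) = invoice 25411.77 + 10664.34 + duty 655.27 = 36731.38
Supplier B (EXW):
CIF value = EXW price + inland to port + export clearance + origin terminal + freight + insurance = 22198.46 + 497.77 + 281.51 + 737.49 + 6763.27 + 588.34 = 31066.84
Import duty = 31066.84 × 2% = 621.34
Buyer bears (B): 497.77 + 281.51 + 737.49 + 6763.27 + 588.34 + 989.37 + 415.04 + 1908.32 = 12181.11
Landed cost (B) = invoice 22198.46 + 12181.11 + duty 621.34 = 35000.91
Difference = |36731.38 − 35000.91| = 1730.47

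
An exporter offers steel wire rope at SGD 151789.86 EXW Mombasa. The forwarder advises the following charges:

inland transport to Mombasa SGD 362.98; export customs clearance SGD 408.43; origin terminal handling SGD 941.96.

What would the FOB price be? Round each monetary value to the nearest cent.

From EXW to FOB, the seller additionally bears: inland to port, export clearance, origin terminal.
FOB price = 151789.86 + 362.98 + 408.43 + 941.96 = 153503.23

FOB price: SGD 153503.23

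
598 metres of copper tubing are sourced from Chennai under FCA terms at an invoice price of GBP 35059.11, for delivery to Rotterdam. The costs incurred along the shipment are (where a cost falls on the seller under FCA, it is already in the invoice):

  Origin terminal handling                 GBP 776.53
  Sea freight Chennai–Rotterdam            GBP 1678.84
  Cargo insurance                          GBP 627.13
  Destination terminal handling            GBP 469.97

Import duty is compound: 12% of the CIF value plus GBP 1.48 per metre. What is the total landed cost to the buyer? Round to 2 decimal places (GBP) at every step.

FCA: the seller delivers export-cleared goods to the carrier; the buyer bears costs from that point.
CIF value = FCA price + origin terminal + freight + insurance = 35059.11 + 776.53 + 1678.84 + 627.13 = 38141.61
Ad valorem component: 38141.61 × 12% = 4576.99
Specific component: 598 × 1.48 = 885.04
Import duty = 4576.99 + 885.04 = 5462.03
Buyer bears: origin terminal 776.53 + freight 1678.84 + insurance 627.13 + destination terminal 469.97 + duty 5462.03 = 9014.50
Landed cost = invoice 35059.11 + 9014.50 = 44073.61

Total landed cost: GBP 44073.61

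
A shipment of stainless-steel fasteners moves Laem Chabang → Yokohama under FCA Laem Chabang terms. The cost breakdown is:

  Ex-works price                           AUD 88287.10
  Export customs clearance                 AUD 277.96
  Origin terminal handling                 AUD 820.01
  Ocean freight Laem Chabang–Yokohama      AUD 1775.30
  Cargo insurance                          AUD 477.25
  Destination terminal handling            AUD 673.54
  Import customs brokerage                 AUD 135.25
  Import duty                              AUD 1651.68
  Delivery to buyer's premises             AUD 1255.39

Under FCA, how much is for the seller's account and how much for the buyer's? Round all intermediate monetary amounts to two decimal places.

Seller: AUD 88565.06; buyer: AUD 6788.42

FCA: the seller delivers export-cleared goods to the carrier; the buyer bears costs from that point.
Seller's account: goods 88287.10 + export clearance 277.96 = 88565.06
Buyer's account: origin terminal 820.01 + freight 1775.30 + insurance 477.25 + destination terminal 673.54 + brokerage 135.25 + duty 1651.68 + delivery 1255.39 = 6788.42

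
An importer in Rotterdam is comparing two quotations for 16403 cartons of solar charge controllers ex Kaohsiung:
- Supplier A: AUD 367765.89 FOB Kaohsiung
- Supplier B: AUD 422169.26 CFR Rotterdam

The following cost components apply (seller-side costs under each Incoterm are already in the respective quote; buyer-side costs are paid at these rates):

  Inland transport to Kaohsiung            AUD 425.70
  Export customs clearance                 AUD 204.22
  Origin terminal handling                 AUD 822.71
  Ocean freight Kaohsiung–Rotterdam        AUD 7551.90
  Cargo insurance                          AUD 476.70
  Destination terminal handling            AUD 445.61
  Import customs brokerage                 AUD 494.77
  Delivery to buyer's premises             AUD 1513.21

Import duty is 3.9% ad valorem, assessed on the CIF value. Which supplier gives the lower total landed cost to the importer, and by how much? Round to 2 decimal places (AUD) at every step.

Supplier A (FOB):
CIF value = FOB price + freight + insurance = 367765.89 + 7551.90 + 476.70 = 375794.49
Import duty = 375794.49 × 3.9% = 14655.99
Buyer bears (A): 7551.90 + 476.70 + 445.61 + 494.77 + 1513.21 = 10482.19
Landed cost (A) = invoice 367765.89 + 10482.19 + duty 14655.99 = 392904.07
Supplier B (CFR):
CIF value = CFR price + insurance = 422169.26 + 476.70 = 422645.96
Import duty = 422645.96 × 3.9% = 16483.19
Buyer bears (B): 476.70 + 445.61 + 494.77 + 1513.21 = 2930.29
Landed cost (B) = invoice 422169.26 + 2930.29 + duty 16483.19 = 441582.74
Difference = |392904.07 − 441582.74| = 48678.67

Supplier A is cheaper by AUD 48678.67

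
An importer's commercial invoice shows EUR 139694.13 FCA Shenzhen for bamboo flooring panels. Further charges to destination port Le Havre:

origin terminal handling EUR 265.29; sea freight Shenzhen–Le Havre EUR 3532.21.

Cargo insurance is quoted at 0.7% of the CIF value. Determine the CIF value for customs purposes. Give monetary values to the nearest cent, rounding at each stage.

Let C be the CIF value. C = FCA price + pre-shipment costs + freight + 0.7% × C
C − 0.7% × C = 139694.13 + 265.29 + 3532.21
0.993 × C = 143491.63
C = 143491.63 / 0.993 = 144503.15
Insurance premium = 0.7% × 144503.15 = 1011.52

CIF value: EUR 144503.15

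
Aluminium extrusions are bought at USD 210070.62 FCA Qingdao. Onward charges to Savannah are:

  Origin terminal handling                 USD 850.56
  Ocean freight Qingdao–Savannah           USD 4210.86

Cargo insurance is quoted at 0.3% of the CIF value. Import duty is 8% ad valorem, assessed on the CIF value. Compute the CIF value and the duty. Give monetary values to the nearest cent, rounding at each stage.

CIF value: USD 215779.38; import duty: USD 17262.35

Let C be the CIF value. C = FCA price + pre-shipment costs + freight + 0.3% × C
C − 0.3% × C = 210070.62 + 850.56 + 4210.86
0.997 × C = 215132.04
C = 215132.04 / 0.997 = 215779.38
Insurance premium = 0.3% × 215779.38 = 647.34
Import duty = 215779.38 × 8% = 17262.35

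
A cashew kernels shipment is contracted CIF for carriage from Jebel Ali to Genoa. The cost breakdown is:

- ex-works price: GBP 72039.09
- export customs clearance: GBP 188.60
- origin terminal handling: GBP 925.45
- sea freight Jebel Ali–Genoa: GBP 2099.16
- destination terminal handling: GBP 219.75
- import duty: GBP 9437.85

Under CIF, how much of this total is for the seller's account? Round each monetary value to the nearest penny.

CIF: the seller pays costs through ocean freight and marine insurance to the destination port.
Seller's account: goods 72039.09 + export clearance 188.60 + origin terminal 925.45 + freight 2099.16 = 75252.30
Buyer's account: destination terminal 219.75 + duty 9437.85 = 9657.60

Seller's account: GBP 75252.30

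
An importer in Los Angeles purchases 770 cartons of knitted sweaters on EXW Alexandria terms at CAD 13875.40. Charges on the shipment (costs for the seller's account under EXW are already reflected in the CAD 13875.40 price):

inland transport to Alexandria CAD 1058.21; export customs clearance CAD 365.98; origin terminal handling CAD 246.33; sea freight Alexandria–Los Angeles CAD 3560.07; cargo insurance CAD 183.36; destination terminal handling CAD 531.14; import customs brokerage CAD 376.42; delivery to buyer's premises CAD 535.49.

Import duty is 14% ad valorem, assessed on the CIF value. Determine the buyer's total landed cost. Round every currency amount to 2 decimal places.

Total landed cost: CAD 23432.91

EXW: the seller makes goods available at their premises; the buyer bears all onward costs.
CIF value = EXW price + inland to port + export clearance + origin terminal + freight + insurance = 13875.40 + 1058.21 + 365.98 + 246.33 + 3560.07 + 183.36 = 19289.35
Import duty = 19289.35 × 14% = 2700.51
Buyer bears: inland to port 1058.21 + export clearance 365.98 + origin terminal 246.33 + freight 3560.07 + insurance 183.36 + destination terminal 531.14 + brokerage 376.42 + delivery 535.49 + duty 2700.51 = 9557.51
Landed cost = invoice 13875.40 + 9557.51 = 23432.91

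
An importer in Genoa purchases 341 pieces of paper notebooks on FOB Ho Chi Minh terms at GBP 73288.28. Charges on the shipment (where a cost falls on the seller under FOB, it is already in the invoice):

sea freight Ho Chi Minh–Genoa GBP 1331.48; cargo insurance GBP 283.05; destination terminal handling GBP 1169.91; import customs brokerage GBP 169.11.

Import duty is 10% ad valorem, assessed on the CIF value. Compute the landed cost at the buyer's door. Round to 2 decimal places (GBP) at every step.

Total landed cost: GBP 83732.11

FOB: the seller bears costs until goods are on board at the origin port; the buyer bears freight, insurance and all costs thereafter.
CIF value = FOB price + freight + insurance = 73288.28 + 1331.48 + 283.05 = 74902.81
Import duty = 74902.81 × 10% = 7490.28
Buyer bears: freight 1331.48 + insurance 283.05 + destination terminal 1169.91 + brokerage 169.11 + duty 7490.28 = 10443.83
Landed cost = invoice 73288.28 + 10443.83 = 83732.11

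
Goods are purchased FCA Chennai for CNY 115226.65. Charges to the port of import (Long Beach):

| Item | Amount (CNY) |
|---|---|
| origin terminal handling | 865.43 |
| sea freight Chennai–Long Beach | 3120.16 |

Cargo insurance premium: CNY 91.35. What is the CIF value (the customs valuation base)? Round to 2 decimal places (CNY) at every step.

CIF value: CNY 119303.59

CIF = FCA price + pre-shipment costs + freight + insurance
CIF = 115226.65 + 865.43 + 3120.16 + 91.35 = 119303.59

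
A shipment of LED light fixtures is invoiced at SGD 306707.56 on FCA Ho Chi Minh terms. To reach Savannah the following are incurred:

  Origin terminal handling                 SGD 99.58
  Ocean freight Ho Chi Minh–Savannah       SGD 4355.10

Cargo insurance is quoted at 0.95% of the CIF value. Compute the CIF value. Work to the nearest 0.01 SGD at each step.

CIF value: SGD 314146.63

Let C be the CIF value. C = FCA price + pre-shipment costs + freight + 0.95% × C
C − 0.95% × C = 306707.56 + 99.58 + 4355.10
0.9905 × C = 311162.24
C = 311162.24 / 0.9905 = 314146.63
Insurance premium = 0.95% × 314146.63 = 2984.39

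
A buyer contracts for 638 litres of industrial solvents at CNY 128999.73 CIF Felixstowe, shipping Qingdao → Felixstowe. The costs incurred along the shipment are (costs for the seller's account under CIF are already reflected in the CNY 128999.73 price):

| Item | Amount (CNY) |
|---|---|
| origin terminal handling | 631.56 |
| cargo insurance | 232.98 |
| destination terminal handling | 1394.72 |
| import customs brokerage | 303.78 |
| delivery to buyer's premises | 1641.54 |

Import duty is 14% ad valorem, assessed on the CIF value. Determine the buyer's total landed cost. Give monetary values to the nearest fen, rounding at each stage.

Total landed cost: CNY 150399.73

CIF: the seller pays costs through ocean freight and marine insurance to the destination port.
Already in the invoice (seller's account under CIF): origin terminal, insurance — exclude.
The CIF price already equals the CIF value: 128999.73
Import duty = 128999.73 × 14% = 18059.96
Buyer bears: destination terminal 1394.72 + brokerage 303.78 + delivery 1641.54 + duty 18059.96 = 21400.00
Landed cost = invoice 128999.73 + 21400.00 = 150399.73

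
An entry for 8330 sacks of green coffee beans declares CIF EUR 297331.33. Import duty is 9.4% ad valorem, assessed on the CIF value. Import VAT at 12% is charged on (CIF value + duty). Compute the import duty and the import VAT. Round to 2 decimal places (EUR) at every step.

Import duty: EUR 27949.15; import VAT: EUR 39033.66

Import duty = 297331.33 × 9.4% = 27949.15
VAT base = CIF + duty = 297331.33 + 27949.15 = 325280.48
Import VAT = 325280.48 × 12% = 39033.66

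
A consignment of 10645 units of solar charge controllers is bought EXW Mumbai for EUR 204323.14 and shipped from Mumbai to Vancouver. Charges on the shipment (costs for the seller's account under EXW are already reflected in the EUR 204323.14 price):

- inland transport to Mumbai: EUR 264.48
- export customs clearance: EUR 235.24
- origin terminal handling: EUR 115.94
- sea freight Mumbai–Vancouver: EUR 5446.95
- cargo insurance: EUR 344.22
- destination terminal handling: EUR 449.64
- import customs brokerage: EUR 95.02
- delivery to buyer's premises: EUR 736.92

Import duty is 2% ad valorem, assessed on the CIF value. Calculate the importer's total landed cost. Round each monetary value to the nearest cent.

EXW: the seller makes goods available at their premises; the buyer bears all onward costs.
CIF value = EXW price + inland to port + export clearance + origin terminal + freight + insurance = 204323.14 + 264.48 + 235.24 + 115.94 + 5446.95 + 344.22 = 210729.97
Import duty = 210729.97 × 2% = 4214.60
Buyer bears: inland to port 264.48 + export clearance 235.24 + origin terminal 115.94 + freight 5446.95 + insurance 344.22 + destination terminal 449.64 + brokerage 95.02 + delivery 736.92 + duty 4214.60 = 11903.01
Landed cost = invoice 204323.14 + 11903.01 = 216226.15

Total landed cost: EUR 216226.15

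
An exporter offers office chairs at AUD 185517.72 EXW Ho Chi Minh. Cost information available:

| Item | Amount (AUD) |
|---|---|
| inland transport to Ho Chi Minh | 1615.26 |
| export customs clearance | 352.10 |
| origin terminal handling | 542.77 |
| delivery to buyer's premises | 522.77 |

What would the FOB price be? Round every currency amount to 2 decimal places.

Not relevant to the conversion: delivery — on the buyer under both terms; not part of either seller's price.
From EXW to FOB, the seller additionally bears: inland to port, export clearance, origin terminal.
FOB price = 185517.72 + 1615.26 + 352.10 + 542.77 = 188027.85

FOB price: AUD 188027.85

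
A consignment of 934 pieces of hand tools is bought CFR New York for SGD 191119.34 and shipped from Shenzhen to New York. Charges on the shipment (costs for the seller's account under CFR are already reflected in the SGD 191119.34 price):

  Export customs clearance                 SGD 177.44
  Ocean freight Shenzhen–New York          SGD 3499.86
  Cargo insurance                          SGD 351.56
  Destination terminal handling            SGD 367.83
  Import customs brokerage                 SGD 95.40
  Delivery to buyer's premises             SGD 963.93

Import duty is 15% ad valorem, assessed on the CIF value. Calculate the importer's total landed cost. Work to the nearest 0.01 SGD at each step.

Total landed cost: SGD 221618.70

CFR: the seller pays costs through ocean freight to the destination port, but not insurance.
Already in the invoice (seller's account under CFR): export clearance, freight — exclude.
CIF value = CFR price + insurance = 191119.34 + 351.56 = 191470.90
Import duty = 191470.90 × 15% = 28720.64
Buyer bears: insurance 351.56 + destination terminal 367.83 + brokerage 95.40 + delivery 963.93 + duty 28720.64 = 30499.36
Landed cost = invoice 191119.34 + 30499.36 = 221618.70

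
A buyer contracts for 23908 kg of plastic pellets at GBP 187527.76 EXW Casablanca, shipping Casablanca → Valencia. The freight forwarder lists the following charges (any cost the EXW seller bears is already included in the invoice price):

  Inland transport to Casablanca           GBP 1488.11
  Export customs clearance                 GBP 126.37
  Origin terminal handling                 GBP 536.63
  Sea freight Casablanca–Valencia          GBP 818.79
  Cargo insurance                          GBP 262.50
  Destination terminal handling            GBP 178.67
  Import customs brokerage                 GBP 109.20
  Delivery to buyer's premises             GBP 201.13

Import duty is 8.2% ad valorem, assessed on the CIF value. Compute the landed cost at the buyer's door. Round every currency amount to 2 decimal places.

EXW: the seller makes goods available at their premises; the buyer bears all onward costs.
CIF value = EXW price + inland to port + export clearance + origin terminal + freight + insurance = 187527.76 + 1488.11 + 126.37 + 536.63 + 818.79 + 262.50 = 190760.16
Import duty = 190760.16 × 8.2% = 15642.33
Buyer bears: inland to port 1488.11 + export clearance 126.37 + origin terminal 536.63 + freight 818.79 + insurance 262.50 + destination terminal 178.67 + brokerage 109.20 + delivery 201.13 + duty 15642.33 = 19363.73
Landed cost = invoice 187527.76 + 19363.73 = 206891.49

Total landed cost: GBP 206891.49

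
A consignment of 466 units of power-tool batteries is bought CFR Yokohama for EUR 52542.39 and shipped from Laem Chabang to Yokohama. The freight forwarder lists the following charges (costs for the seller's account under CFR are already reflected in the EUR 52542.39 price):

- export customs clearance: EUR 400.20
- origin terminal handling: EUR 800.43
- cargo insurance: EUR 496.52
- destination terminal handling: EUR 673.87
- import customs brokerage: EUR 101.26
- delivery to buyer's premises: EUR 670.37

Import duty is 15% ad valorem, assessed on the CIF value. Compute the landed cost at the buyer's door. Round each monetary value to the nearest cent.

Total landed cost: EUR 62440.25

CFR: the seller pays costs through ocean freight to the destination port, but not insurance.
Already in the invoice (seller's account under CFR): export clearance, origin terminal — exclude.
CIF value = CFR price + insurance = 52542.39 + 496.52 = 53038.91
Import duty = 53038.91 × 15% = 7955.84
Buyer bears: insurance 496.52 + destination terminal 673.87 + brokerage 101.26 + delivery 670.37 + duty 7955.84 = 9897.86
Landed cost = invoice 52542.39 + 9897.86 = 62440.25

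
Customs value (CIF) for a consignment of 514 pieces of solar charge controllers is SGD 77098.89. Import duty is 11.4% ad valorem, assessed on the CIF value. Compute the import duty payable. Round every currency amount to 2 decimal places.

Import duty: SGD 8789.27

Import duty = 77098.89 × 11.4% = 8789.27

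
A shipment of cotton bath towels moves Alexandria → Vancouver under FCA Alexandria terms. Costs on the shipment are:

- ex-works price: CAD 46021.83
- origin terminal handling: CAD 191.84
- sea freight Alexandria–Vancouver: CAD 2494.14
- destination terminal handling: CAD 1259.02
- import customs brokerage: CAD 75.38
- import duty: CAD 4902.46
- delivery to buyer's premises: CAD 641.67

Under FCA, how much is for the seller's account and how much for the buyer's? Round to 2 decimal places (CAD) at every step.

Seller: CAD 46021.83; buyer: CAD 9564.51

FCA: the seller delivers export-cleared goods to the carrier; the buyer bears costs from that point.
Seller's account: goods 46021.83 = 46021.83
Buyer's account: origin terminal 191.84 + freight 2494.14 + destination terminal 1259.02 + brokerage 75.38 + duty 4902.46 + delivery 641.67 = 9564.51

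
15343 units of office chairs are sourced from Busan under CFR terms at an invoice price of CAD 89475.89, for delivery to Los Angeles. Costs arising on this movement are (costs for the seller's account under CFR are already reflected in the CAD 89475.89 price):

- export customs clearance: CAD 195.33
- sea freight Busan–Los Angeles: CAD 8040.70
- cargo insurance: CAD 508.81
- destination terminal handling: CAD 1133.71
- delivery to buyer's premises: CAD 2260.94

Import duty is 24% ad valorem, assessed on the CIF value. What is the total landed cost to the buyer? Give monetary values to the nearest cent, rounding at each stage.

Total landed cost: CAD 114975.68

CFR: the seller pays costs through ocean freight to the destination port, but not insurance.
Already in the invoice (seller's account under CFR): export clearance, freight — exclude.
CIF value = CFR price + insurance = 89475.89 + 508.81 = 89984.70
Import duty = 89984.70 × 24% = 21596.33
Buyer bears: insurance 508.81 + destination terminal 1133.71 + delivery 2260.94 + duty 21596.33 = 25499.79
Landed cost = invoice 89475.89 + 25499.79 = 114975.68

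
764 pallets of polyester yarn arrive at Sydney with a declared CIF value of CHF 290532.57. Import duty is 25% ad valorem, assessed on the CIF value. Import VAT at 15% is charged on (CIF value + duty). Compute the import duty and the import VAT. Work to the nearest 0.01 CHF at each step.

Import duty: CHF 72633.14; import VAT: CHF 54474.86

Import duty = 290532.57 × 25% = 72633.14
VAT base = CIF + duty = 290532.57 + 72633.14 = 363165.71
Import VAT = 363165.71 × 15% = 54474.86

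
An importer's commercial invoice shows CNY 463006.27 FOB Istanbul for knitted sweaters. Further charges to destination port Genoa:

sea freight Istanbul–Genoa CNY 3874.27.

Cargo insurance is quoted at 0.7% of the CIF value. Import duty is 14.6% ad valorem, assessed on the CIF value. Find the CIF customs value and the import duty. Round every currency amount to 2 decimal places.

Let C be the CIF value. C = FOB price + freight + 0.7% × C
C − 0.7% × C = 463006.27 + 3874.27
0.993 × C = 466880.54
C = 466880.54 / 0.993 = 470171.74
Insurance premium = 0.7% × 470171.74 = 3291.20
Import duty = 470171.74 × 14.6% = 68645.07

CIF value: CNY 470171.74; import duty: CNY 68645.07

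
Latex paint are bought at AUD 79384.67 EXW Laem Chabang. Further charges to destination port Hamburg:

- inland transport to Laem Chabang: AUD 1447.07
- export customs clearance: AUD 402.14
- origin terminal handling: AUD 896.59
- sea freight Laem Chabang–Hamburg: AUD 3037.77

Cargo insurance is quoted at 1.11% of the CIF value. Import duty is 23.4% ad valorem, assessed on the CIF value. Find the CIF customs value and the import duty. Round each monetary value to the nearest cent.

Let C be the CIF value. C = EXW price + pre-shipment costs + freight + 1.11% × C
C − 1.11% × C = 79384.67 + 1447.07 + 402.14 + 896.59 + 3037.77
0.9889 × C = 85168.24
C = 85168.24 / 0.9889 = 86124.22
Insurance premium = 1.11% × 86124.22 = 955.98
Import duty = 86124.22 × 23.4% = 20153.07

CIF value: AUD 86124.22; import duty: AUD 20153.07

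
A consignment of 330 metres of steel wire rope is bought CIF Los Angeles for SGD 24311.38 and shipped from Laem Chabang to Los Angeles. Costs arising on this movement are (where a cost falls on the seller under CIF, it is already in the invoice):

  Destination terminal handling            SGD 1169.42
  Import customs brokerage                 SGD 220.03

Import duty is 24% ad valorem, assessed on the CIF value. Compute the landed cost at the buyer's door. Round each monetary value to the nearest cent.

CIF: the seller pays costs through ocean freight and marine insurance to the destination port.
The CIF price already equals the CIF value: 24311.38
Import duty = 24311.38 × 24% = 5834.73
Buyer bears: destination terminal 1169.42 + brokerage 220.03 + duty 5834.73 = 7224.18
Landed cost = invoice 24311.38 + 7224.18 = 31535.56

Total landed cost: SGD 31535.56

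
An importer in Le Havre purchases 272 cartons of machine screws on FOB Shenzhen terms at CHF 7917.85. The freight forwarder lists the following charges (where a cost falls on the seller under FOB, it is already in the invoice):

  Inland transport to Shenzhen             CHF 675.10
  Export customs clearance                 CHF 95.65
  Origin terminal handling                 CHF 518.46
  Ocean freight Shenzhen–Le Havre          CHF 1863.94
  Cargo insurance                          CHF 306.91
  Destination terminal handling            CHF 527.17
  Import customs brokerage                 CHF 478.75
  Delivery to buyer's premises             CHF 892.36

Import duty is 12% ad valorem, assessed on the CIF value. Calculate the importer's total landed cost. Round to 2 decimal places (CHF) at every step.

FOB: the seller bears costs until goods are on board at the origin port; the buyer bears freight, insurance and all costs thereafter.
Already in the invoice (seller's account under FOB): inland to port, export clearance, origin terminal — exclude.
CIF value = FOB price + freight + insurance = 7917.85 + 1863.94 + 306.91 = 10088.70
Import duty = 10088.70 × 12% = 1210.64
Buyer bears: freight 1863.94 + insurance 306.91 + destination terminal 527.17 + brokerage 478.75 + delivery 892.36 + duty 1210.64 = 5279.77
Landed cost = invoice 7917.85 + 5279.77 = 13197.62

Total landed cost: CHF 13197.62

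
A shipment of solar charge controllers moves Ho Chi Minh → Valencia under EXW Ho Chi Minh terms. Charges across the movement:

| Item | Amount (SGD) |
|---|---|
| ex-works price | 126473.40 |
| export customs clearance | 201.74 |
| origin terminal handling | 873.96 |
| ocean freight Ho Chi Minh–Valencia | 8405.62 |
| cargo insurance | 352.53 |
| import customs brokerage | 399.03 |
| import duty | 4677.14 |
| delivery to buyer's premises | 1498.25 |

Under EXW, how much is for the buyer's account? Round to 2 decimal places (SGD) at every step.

EXW: the seller makes goods available at their premises; the buyer bears all onward costs.
Seller's account: goods 126473.40 = 126473.40
Buyer's account: export clearance 201.74 + origin terminal 873.96 + freight 8405.62 + insurance 352.53 + brokerage 399.03 + duty 4677.14 + delivery 1498.25 = 16408.27

Buyer's account: SGD 16408.27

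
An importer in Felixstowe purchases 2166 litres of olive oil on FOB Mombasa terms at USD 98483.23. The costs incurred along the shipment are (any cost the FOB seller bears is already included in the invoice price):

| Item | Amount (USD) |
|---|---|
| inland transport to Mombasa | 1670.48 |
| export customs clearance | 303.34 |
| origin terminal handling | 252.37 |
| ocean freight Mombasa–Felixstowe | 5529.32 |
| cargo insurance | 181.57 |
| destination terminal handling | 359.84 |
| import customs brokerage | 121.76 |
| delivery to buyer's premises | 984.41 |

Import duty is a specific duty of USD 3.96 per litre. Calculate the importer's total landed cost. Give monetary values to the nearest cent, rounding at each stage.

Total landed cost: USD 114237.49

FOB: the seller bears costs until goods are on board at the origin port; the buyer bears freight, insurance and all costs thereafter.
Already in the invoice (seller's account under FOB): inland to port, export clearance, origin terminal — exclude.
CIF value = FOB price + freight + insurance = 98483.23 + 5529.32 + 181.57 = 104194.12
Import duty = 2166 × 3.96 = 8577.36
Buyer bears: freight 5529.32 + insurance 181.57 + destination terminal 359.84 + brokerage 121.76 + delivery 984.41 + duty 8577.36 = 15754.26
Landed cost = invoice 98483.23 + 15754.26 = 114237.49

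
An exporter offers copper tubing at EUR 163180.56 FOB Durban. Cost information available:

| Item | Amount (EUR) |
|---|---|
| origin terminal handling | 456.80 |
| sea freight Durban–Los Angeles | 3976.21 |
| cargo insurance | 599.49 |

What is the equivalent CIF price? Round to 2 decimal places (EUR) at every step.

Not relevant to the conversion: origin terminal — on the seller under both FOB and CIF; already in the FOB price and stays in the CIF price.
From FOB to CIF, the seller additionally bears: freight, insurance.
CIF price = 163180.56 + 3976.21 + 599.49 = 167756.26

CIF price: EUR 167756.26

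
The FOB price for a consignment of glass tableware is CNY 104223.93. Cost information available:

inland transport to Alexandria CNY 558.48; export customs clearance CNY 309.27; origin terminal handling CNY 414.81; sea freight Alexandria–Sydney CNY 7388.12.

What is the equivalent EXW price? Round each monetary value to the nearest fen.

Not relevant to the conversion: freight — on the buyer under both terms; not part of either seller's price.
From FOB to EXW, the seller no longer bears: inland to port, export clearance, origin terminal.
EXW price = 104223.93 − 558.48 − 309.27 − 414.81 = 102941.37

EXW price: CNY 102941.37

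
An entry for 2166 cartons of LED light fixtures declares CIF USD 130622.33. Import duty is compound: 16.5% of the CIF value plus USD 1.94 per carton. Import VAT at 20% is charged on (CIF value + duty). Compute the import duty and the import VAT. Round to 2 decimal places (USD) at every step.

Import duty: USD 25754.72; import VAT: USD 31275.41

Ad valorem component: 130622.33 × 16.5% = 21552.68
Specific component: 2166 × 1.94 = 4202.04
Import duty = 21552.68 + 4202.04 = 25754.72
VAT base = CIF + duty = 130622.33 + 25754.72 = 156377.05
Import VAT = 156377.05 × 20% = 31275.41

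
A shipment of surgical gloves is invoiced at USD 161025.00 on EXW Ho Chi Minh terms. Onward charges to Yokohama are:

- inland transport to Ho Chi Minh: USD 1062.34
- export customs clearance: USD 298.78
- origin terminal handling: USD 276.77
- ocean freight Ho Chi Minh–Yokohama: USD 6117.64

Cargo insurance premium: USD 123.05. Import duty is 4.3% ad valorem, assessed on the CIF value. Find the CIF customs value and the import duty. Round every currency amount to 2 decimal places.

CIF value: USD 168903.58; import duty: USD 7262.85

CIF = EXW price + pre-shipment costs + freight + insurance
CIF = 161025.00 + 1062.34 + 298.78 + 276.77 + 6117.64 + 123.05 = 168903.58
Import duty = 168903.58 × 4.3% = 7262.85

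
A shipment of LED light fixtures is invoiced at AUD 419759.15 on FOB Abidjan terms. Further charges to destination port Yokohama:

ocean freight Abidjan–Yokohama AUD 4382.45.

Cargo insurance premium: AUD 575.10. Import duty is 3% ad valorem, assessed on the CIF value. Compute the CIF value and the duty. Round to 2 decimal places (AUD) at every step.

CIF = FOB price + freight + insurance
CIF = 419759.15 + 4382.45 + 575.10 = 424716.70
Import duty = 424716.70 × 3% = 12741.50

CIF value: AUD 424716.70; import duty: AUD 12741.50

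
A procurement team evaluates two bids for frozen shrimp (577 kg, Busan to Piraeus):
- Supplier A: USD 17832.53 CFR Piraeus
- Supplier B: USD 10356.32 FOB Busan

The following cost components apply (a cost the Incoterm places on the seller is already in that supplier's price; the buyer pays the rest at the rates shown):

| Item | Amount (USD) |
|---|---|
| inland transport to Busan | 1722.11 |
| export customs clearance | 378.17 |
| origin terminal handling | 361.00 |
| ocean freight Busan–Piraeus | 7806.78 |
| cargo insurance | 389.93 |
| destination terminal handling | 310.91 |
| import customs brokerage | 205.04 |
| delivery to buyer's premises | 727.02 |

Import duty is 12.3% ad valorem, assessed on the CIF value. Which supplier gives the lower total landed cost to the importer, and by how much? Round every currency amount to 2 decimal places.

Supplier A (CFR):
CIF value = CFR price + insurance = 17832.53 + 389.93 = 18222.46
Import duty = 18222.46 × 12.3% = 2241.36
Buyer bears (A): 389.93 + 310.91 + 205.04 + 727.02 = 1632.90
Landed cost (A) = invoice 17832.53 + 1632.90 + duty 2241.36 = 21706.79
Supplier B (FOB):
CIF value = FOB price + freight + insurance = 10356.32 + 7806.78 + 389.93 = 18553.03
Import duty = 18553.03 × 12.3% = 2282.02
Buyer bears (B): 7806.78 + 389.93 + 310.91 + 205.04 + 727.02 = 9439.68
Landed cost (B) = invoice 10356.32 + 9439.68 + duty 2282.02 = 22078.02
Difference = |21706.79 − 22078.02| = 371.23

Supplier A is cheaper by USD 371.23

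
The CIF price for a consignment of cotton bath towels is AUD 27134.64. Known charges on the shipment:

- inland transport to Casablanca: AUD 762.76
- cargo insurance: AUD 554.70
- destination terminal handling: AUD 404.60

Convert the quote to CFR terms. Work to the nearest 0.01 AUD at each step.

CFR price: AUD 26579.94

Not relevant to the conversion: inland to port — on the seller under both CIF and CFR; already in the CIF price and stays in the CFR price. destination terminal — on the buyer under both terms; not part of either seller's price.
From CIF to CFR, the seller no longer bears: insurance.
CFR price = 27134.64 − 554.70 = 26579.94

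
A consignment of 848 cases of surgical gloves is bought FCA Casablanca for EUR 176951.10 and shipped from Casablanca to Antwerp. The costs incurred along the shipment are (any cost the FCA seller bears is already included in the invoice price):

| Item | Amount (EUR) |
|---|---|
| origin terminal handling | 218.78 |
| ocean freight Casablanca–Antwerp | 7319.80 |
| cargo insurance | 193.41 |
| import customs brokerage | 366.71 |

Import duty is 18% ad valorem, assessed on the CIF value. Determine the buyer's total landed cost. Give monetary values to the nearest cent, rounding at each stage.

Total landed cost: EUR 218292.76

FCA: the seller delivers export-cleared goods to the carrier; the buyer bears costs from that point.
CIF value = FCA price + origin terminal + freight + insurance = 176951.10 + 218.78 + 7319.80 + 193.41 = 184683.09
Import duty = 184683.09 × 18% = 33242.96
Buyer bears: origin terminal 218.78 + freight 7319.80 + insurance 193.41 + brokerage 366.71 + duty 33242.96 = 41341.66
Landed cost = invoice 176951.10 + 41341.66 = 218292.76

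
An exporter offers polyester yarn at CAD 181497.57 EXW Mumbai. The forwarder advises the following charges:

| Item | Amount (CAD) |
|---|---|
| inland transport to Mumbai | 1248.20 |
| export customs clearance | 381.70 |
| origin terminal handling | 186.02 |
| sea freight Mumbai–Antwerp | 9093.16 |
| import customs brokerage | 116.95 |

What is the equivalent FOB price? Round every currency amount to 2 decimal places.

Not relevant to the conversion: brokerage, freight — on the buyer under both terms; not part of either seller's price.
From EXW to FOB, the seller additionally bears: inland to port, export clearance, origin terminal.
FOB price = 181497.57 + 1248.20 + 381.70 + 186.02 = 183313.49

FOB price: CAD 183313.49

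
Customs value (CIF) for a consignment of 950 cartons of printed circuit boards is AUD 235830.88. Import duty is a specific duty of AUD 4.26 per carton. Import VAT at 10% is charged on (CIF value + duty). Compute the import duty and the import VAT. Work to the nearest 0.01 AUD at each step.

Import duty = 950 × 4.26 = 4047.00
VAT base = CIF + duty = 235830.88 + 4047.00 = 239877.88
Import VAT = 239877.88 × 10% = 23987.79

Import duty: AUD 4047.00; import VAT: AUD 23987.79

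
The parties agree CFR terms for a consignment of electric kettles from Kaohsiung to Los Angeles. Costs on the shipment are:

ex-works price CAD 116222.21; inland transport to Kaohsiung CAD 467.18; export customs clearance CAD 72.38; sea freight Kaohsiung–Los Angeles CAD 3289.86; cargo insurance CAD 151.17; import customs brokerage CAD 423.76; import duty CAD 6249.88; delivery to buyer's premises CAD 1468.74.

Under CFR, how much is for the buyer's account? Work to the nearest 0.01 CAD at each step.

CFR: the seller pays costs through ocean freight to the destination port, but not insurance.
Seller's account: goods 116222.21 + inland to port 467.18 + export clearance 72.38 + freight 3289.86 = 120051.63
Buyer's account: insurance 151.17 + brokerage 423.76 + duty 6249.88 + delivery 1468.74 = 8293.55

Buyer's account: CAD 8293.55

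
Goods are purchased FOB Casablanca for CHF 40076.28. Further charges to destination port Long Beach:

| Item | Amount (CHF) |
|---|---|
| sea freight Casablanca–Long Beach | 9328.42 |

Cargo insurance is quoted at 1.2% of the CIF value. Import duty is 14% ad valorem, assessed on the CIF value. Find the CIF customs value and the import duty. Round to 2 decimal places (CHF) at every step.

CIF value: CHF 50004.76; import duty: CHF 7000.67

Let C be the CIF value. C = FOB price + freight + 1.2% × C
C − 1.2% × C = 40076.28 + 9328.42
0.988 × C = 49404.70
C = 49404.70 / 0.988 = 50004.76
Insurance premium = 1.2% × 50004.76 = 600.06
Import duty = 50004.76 × 14% = 7000.67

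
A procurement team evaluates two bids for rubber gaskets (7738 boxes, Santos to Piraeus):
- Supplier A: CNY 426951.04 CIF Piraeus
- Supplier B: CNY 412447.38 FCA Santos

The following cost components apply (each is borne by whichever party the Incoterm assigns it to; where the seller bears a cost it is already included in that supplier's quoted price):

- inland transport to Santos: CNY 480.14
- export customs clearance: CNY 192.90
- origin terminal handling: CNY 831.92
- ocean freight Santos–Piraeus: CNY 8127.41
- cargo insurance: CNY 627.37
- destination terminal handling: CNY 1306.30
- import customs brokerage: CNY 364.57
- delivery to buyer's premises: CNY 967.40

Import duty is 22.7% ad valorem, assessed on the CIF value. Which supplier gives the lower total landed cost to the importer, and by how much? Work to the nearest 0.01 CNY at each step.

Supplier B is cheaper by CNY 6033.11

Supplier A (CIF):
The CIF price already equals the CIF value: 426951.04
Import duty = 426951.04 × 22.7% = 96917.89
Buyer bears (A): 1306.30 + 364.57 + 967.40 = 2638.27
Landed cost (A) = invoice 426951.04 + 2638.27 + duty 96917.89 = 526507.20
Supplier B (FCA):
CIF value = FCA price + origin terminal + freight + insurance = 412447.38 + 831.92 + 8127.41 + 627.37 = 422034.08
Import duty = 422034.08 × 22.7% = 95801.74
Buyer bears (B): 831.92 + 8127.41 + 627.37 + 1306.30 + 364.57 + 967.40 = 12224.97
Landed cost (B) = invoice 412447.38 + 12224.97 + duty 95801.74 = 520474.09
Difference = |526507.20 − 520474.09| = 6033.11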